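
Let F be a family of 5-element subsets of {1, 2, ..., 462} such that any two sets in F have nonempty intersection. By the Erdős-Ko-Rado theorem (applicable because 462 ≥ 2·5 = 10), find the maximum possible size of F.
max |F| = C(461, 4) = 1857486555

The Erdős-Ko-Rado theorem states: for n ≥ 2k, an intersecting family of k-subsets of an n-element set has size at most C(n − 1, k − 1), with equality for 'star' families {A ⊆ [n] : |A| = k, i ∈ A} (fix an element i). For n = 462, k = 5: C(461, 4) = 1857486555.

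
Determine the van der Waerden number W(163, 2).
W(163, 2) = 163 + 1 = 164

A 2-term AP is any pair of integers, so a monochromatic 2-AP exists iff some colour is used at least twice. With 163 colours, the colouring i ↦ i on {1, ..., 163} uses each colour once, avoiding any monochromatic pair, so W(163, 2) > 163. For {1, ..., 164}, pigeonhole forces two integers of the same colour, which form a monochromatic 2-AP. Hence W(163, 2) = 164.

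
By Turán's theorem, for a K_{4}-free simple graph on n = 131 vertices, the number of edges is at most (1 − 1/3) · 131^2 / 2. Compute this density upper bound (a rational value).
Turán density bound = (2/3) · 131^2/2 = 17161/3 ≈ 5720.3333

Turán's theorem: ex(n, K_{r+1}) is achieved by the complete r-partite Turán graph T(n, r) with parts as balanced as possible, and is at most (1 − 1/r) · n^2/2. For r = 3, n = 131: the density bound is (2/3) · 17161/2 = 17161/3 ≈ 5720.3333. The integer-valued extremum is e(T(131, 3)) = 5720, which is strictly less than the density bound 17161/3 since 3 ∤ 131 (the parts of T(131, 3) cannot all be equal).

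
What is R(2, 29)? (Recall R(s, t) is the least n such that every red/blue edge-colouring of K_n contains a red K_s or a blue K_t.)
R(2, 29) = 29

R(2, k) = k for all k ≥ 2: in a 2-colouring of K_k, either some edge is red (a red K_2) or all edges are blue (a blue K_k). And K_{28} coloured all-blue has no blue K_29, so R(2, 29) > 28. Hence R(2, 29) = 29.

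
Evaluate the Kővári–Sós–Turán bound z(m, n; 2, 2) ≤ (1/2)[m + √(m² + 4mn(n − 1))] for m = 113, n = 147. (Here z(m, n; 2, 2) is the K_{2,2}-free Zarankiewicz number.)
z(113, 147; 2, 2) ≤ (1/2)[113 + √(113² + 4·113·147·146)] = (1/2)[113 + √9713593] = 1614.8319

Kővári–Sós–Turán: let r_1, ..., r_113 be the row sums and z = Σ r_i the total number of 1s. Each pair of columns can share at most one row with both entries 1 (else a 2×2 all-ones block appears), so Σ_i C(r_i, 2) ≤ C(147, 2) = 10731. By convexity Σ_i C(r_i, 2) ≥ 113·C(z/113, 2) = z(z − 113)/(2·113), giving z² − 113z − 113·147·146 ≤ 0 and hence z ≤ (1/2)[113 + √(12769 + 4·2425206)] = (1/2)[113 + √9713593] ≈ (1/2)(113 + 3116.6638) = 1614.8319.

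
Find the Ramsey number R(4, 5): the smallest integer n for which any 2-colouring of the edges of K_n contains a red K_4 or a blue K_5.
R(4, 5) = 25

Lower bound: an explicit 2-colouring of K_{24} (typically a Paley-type or other structured construction) avoids a red K_4 and a blue K_5, showing R(4, 5) > 24.
Upper bound: the simple Erdős–Szekeres recurrence only gives R(4, 5) ≤ 32; the tight bound R(4, 5) ≤ 25 requires a sharper case analysis (or computer search) of 2-colourings of K_{25}.
Hence R(4, 5) = 25.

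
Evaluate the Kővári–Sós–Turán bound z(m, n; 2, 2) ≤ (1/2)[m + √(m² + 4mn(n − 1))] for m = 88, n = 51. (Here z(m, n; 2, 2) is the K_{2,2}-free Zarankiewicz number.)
z(88, 51; 2, 2) ≤ (1/2)[88 + √(88² + 4·88·51·50)] = (1/2)[88 + √905344] = 519.7478

Kővári–Sós–Turán: let r_1, ..., r_88 be the row sums and z = Σ r_i the total number of 1s. Each pair of columns can share at most one row with both entries 1 (else a 2×2 all-ones block appears), so Σ_i C(r_i, 2) ≤ C(51, 2) = 1275. By convexity Σ_i C(r_i, 2) ≥ 88·C(z/88, 2) = z(z − 88)/(2·88), giving z² − 88z − 88·51·50 ≤ 0 and hence z ≤ (1/2)[88 + √(7744 + 4·224400)] = (1/2)[88 + √905344] ≈ (1/2)(88 + 951.4957) = 519.7478.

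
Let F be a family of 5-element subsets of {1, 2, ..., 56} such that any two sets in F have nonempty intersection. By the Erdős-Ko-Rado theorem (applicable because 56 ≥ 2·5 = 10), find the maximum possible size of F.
max |F| = C(55, 4) = 341055

Erdős-Ko-Rado (1961): when n ≥ 2k, max |F| = C(n−1, k−1). The bound is attained by the star {A : i ∈ A} for any fixed i ∈ [n]. Here C(56−1, 5−1) = C(55, 4) = 341055.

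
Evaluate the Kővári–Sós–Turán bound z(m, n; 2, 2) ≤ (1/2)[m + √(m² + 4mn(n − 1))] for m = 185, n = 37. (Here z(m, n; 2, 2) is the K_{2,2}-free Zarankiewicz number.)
z(185, 37; 2, 2) ≤ (1/2)[185 + √(185² + 4·185·37·36)] = (1/2)[185 + √1019905] = 597.4517

Kővári–Sós–Turán: let r_1, ..., r_185 be the row sums and z = Σ r_i the total number of 1s. Each pair of columns can share at most one row with both entries 1 (else a 2×2 all-ones block appears), so Σ_i C(r_i, 2) ≤ C(37, 2) = 666. By convexity Σ_i C(r_i, 2) ≥ 185·C(z/185, 2) = z(z − 185)/(2·185), giving z² − 185z − 185·37·36 ≤ 0 and hence z ≤ (1/2)[185 + √(34225 + 4·246420)] = (1/2)[185 + √1019905] ≈ (1/2)(185 + 1009.9035) = 597.4517.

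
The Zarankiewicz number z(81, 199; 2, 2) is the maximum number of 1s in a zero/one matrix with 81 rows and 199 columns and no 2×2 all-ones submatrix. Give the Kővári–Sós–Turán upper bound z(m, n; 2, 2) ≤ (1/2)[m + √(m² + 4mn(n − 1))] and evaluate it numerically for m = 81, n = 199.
z(81, 199; 2, 2) ≤ (1/2)[81 + √(81² + 4·81·199·198)] = (1/2)[81 + √12772809] = 1827.4533

Kővári–Sós–Turán: let r_1, ..., r_81 be the row sums and z = Σ r_i the total number of 1s. Each pair of columns can share at most one row with both entries 1 (else a 2×2 all-ones block appears), so Σ_i C(r_i, 2) ≤ C(199, 2) = 19701. By convexity Σ_i C(r_i, 2) ≥ 81·C(z/81, 2) = z(z − 81)/(2·81), giving z² − 81z − 81·199·198 ≤ 0 and hence z ≤ (1/2)[81 + √(6561 + 4·3191562)] = (1/2)[81 + √12772809] ≈ (1/2)(81 + 3573.9067) = 1827.4533.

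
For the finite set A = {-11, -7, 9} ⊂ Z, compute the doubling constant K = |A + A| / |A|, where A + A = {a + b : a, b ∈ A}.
K = |A + A| / |A| = 6/3 = 2

Enumerate A + A = {a + b : a, b ∈ A}. With |A| = 3, there are |A|^2 = 9 ordered sum pairs; collecting distinct values, A + A = {-22, -18, -14, -2, 2, 18}, so |A + A| = 6. Thus K = 6/3 = 2. For comparison, the minimum possible |A + A| over all 3-element sets is 2·3 − 1 = 5 (so min K = 5/3), attained only by arithmetic progressions.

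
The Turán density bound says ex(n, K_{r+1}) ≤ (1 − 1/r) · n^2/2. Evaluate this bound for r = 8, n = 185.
Turán density bound = (7/8) · 185^2/2 = 239575/16 ≈ 14973.4375

Turán's theorem: ex(n, K_{r+1}) is achieved by the complete r-partite Turán graph T(n, r) with parts as balanced as possible, and is at most (1 − 1/r) · n^2/2. For r = 8, n = 185: the density bound is (7/8) · 34225/2 = 239575/16 ≈ 14973.4375. The integer-valued extremum is e(T(185, 8)) = 14973, which is strictly less than the density bound 239575/16 since 8 ∤ 185 (the parts of T(185, 8) cannot all be equal).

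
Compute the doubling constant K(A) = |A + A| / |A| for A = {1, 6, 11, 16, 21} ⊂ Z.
K = |A + A| / |A| = 9/5

Enumerate A + A = {a + b : a, b ∈ A}. With |A| = 5, there are |A|^2 = 25 ordered sum pairs; collecting distinct values, A + A = {2, 7, 12, 17, 22, 27, 32, 37, 42}, so |A + A| = 9. Thus K = 9/5. Here |A + A| = 2|A| − 1 = 9, the minimum possible — so K = 9/5 is minimal, which holds iff A is an arithmetic progression.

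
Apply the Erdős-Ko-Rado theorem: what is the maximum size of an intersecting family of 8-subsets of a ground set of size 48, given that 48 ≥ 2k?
max |F| = C(47, 7) = 62891499

The Erdős-Ko-Rado theorem states: for n ≥ 2k, an intersecting family of k-subsets of an n-element set has size at most C(n − 1, k − 1), with equality for 'star' families {A ⊆ [n] : |A| = k, i ∈ A} (fix an element i). For n = 48, k = 8: C(47, 7) = 62891499.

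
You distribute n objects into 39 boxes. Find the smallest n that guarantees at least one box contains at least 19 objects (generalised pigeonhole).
n = (19 − 1)·39 + 1 = 703

By the generalised pigeonhole principle, to guarantee some box contains ≥ r objects we need more than (r − 1) · k objects total. Threshold: n = (r − 1) · k + 1. With r = 19 and k = 39: n = 18 · 39 + 1 = 702 + 1 = 703. For n = 702 = 18 · 39, we can put exactly 18 objects in every box, avoiding 19 in any single one — so 703 is tight.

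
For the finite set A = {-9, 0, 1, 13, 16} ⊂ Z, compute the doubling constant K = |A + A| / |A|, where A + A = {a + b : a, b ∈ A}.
K = |A + A| / |A| = 15/5 = 3

Enumerate A + A = {a + b : a, b ∈ A}. With |A| = 5, there are |A|^2 = 25 ordered sum pairs; collecting distinct values, A + A = {-18, -9, -8, 0, 1, 2, 4, 7, 13, 14, 16, 17, 26, 29, 32}, so |A + A| = 15. Thus K = 15/5 = 3. For comparison, the minimum possible |A + A| over all 5-element sets is 2·5 − 1 = 9 (so min K = 9/5), attained only by arithmetic progressions.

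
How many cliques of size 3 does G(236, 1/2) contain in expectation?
E[# K_3] = C(236, 3) · (1/2)^C(3, 2) = 2162940 / 2^3 = 540735/2 = 270367.5

For each 3-subset S of vertices (there are C(236, 3) = 2162940 such S), let X_S = 1 if S induces a K_3 (all C(3, 2) = 3 edges present). Then P(X_S = 1) = (1/2)^3 = 1/8. By linearity of expectation, E[# K_3] = C(236, 3) · (1/2)^3 = 2162940 / 8 = 540735/2 = 270367.5.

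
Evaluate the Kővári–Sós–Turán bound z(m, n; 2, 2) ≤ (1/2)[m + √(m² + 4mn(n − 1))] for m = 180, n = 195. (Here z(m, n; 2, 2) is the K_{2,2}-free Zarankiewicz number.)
z(180, 195; 2, 2) ≤ (1/2)[180 + √(180² + 4·180·195·194)] = (1/2)[180 + √27270000] = 2701.0343

Kővári–Sós–Turán: let r_1, ..., r_180 be the row sums and z = Σ r_i the total number of 1s. Each pair of columns can share at most one row with both entries 1 (else a 2×2 all-ones block appears), so Σ_i C(r_i, 2) ≤ C(195, 2) = 18915. By convexity Σ_i C(r_i, 2) ≥ 180·C(z/180, 2) = z(z − 180)/(2·180), giving z² − 180z − 180·195·194 ≤ 0 and hence z ≤ (1/2)[180 + √(32400 + 4·6809400)] = (1/2)[180 + √27270000] ≈ (1/2)(180 + 5222.0686) = 2701.0343.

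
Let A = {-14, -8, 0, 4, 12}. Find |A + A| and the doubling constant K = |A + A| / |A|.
K = |A + A| / |A| = 14/5

Enumerate A + A = {a + b : a, b ∈ A}. With |A| = 5, there are |A|^2 = 25 ordered sum pairs; collecting distinct values, A + A = {-28, -22, -16, -14, -10, -8, -4, -2, 0, 4, 8, 12, 16, 24}, so |A + A| = 14. Thus K = 14/5. For comparison, the minimum possible |A + A| over all 5-element sets is 2·5 − 1 = 9 (so min K = 9/5), attained only by arithmetic progressions.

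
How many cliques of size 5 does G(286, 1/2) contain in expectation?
E[# K_5] = C(286, 5) · (1/2)^C(5, 2) = 15395136042 / 2^10 = 7697568021/512 ≈ 15034312.541016

For each 5-subset S of vertices (there are C(286, 5) = 15395136042 such S), let X_S = 1 if S induces a K_5 (all C(5, 2) = 10 edges present). Then P(X_S = 1) = (1/2)^10 = 1/1024. By linearity of expectation, E[# K_5] = C(286, 5) · (1/2)^10 = 15395136042 / 1024 = 7697568021/512 ≈ 15034312.541016.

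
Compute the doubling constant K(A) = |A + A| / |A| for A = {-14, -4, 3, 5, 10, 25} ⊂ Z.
K = |A + A| / |A| = 20/6 = 10/3

Enumerate A + A = {a + b : a, b ∈ A}. With |A| = 6, there are |A|^2 = 36 ordered sum pairs; collecting distinct values, A + A = {-28, -18, -11, -9, -8, -4, -1, 1, 6, 8, 10, 11, 13, 15, 20, 21, 28, 30, 35, 50}, so |A + A| = 20. Thus K = 20/6 = 10/3. For comparison, the minimum possible |A + A| over all 6-element sets is 2·6 − 1 = 11 (so min K = 11/6), attained only by arithmetic progressions.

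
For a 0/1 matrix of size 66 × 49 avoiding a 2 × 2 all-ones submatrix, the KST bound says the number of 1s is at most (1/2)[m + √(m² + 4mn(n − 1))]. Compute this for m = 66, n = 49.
z(66, 49; 2, 2) ≤ (1/2)[66 + √(66² + 4·66·49·48)] = (1/2)[66 + √625284] = 428.3745

Kővári–Sós–Turán: let r_1, ..., r_66 be the row sums and z = Σ r_i the total number of 1s. Each pair of columns can share at most one row with both entries 1 (else a 2×2 all-ones block appears), so Σ_i C(r_i, 2) ≤ C(49, 2) = 1176. By convexity Σ_i C(r_i, 2) ≥ 66·C(z/66, 2) = z(z − 66)/(2·66), giving z² − 66z − 66·49·48 ≤ 0 and hence z ≤ (1/2)[66 + √(4356 + 4·155232)] = (1/2)[66 + √625284] ≈ (1/2)(66 + 790.749) = 428.3745.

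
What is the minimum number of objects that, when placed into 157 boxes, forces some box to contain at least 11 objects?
n = (11 − 1)·157 + 1 = 1571

By the generalised pigeonhole principle, to guarantee some box contains ≥ r objects we need more than (r − 1) · k objects total. Threshold: n = (r − 1) · k + 1. With r = 11 and k = 157: n = 10 · 157 + 1 = 1570 + 1 = 1571. For n = 1570 = 10 · 157, we can put exactly 10 objects in every box, avoiding 11 in any single one — so 1571 is tight.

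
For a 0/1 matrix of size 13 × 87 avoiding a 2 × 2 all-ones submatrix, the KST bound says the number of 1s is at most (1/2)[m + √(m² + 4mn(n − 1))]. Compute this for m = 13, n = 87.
z(13, 87; 2, 2) ≤ (1/2)[13 + √(13² + 4·13·87·86)] = (1/2)[13 + √389233] = 318.4427

Kővári–Sós–Turán: let r_1, ..., r_13 be the row sums and z = Σ r_i the total number of 1s. Each pair of columns can share at most one row with both entries 1 (else a 2×2 all-ones block appears), so Σ_i C(r_i, 2) ≤ C(87, 2) = 3741. By convexity Σ_i C(r_i, 2) ≥ 13·C(z/13, 2) = z(z − 13)/(2·13), giving z² − 13z − 13·87·86 ≤ 0 and hence z ≤ (1/2)[13 + √(169 + 4·97266)] = (1/2)[13 + √389233] ≈ (1/2)(13 + 623.8854) = 318.4427.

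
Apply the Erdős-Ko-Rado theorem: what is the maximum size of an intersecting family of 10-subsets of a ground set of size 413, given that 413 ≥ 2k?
max |F| = C(412, 9) = 863177604710689620

The Erdős-Ko-Rado theorem states: for n ≥ 2k, an intersecting family of k-subsets of an n-element set has size at most C(n − 1, k − 1), with equality for 'star' families {A ⊆ [n] : |A| = k, i ∈ A} (fix an element i). For n = 413, k = 10: C(412, 9) = 863177604710689620.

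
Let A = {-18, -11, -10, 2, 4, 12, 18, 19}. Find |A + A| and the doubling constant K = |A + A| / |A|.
K = |A + A| / |A| = 32/8 = 4

Enumerate A + A = {a + b : a, b ∈ A}. With |A| = 8, there are |A|^2 = 64 ordered sum pairs; collecting distinct values, A + A = {-36, -29, -28, -22, -21, -20, -16, -14, -9, -8, -7, -6, 0, 1, 2, 4, 6, 7, 8, 9, 14, 16, 20, 21, 22, 23, 24, 30, 31, 36, 37, 38}, so |A + A| = 32. Thus K = 32/8 = 4. For comparison, the minimum possible |A + A| over all 8-element sets is 2·8 − 1 = 15 (so min K = 15/8), attained only by arithmetic progressions.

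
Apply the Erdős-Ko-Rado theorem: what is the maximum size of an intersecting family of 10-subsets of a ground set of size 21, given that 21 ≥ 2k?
max |F| = C(20, 9) = 167960

Erdős-Ko-Rado (1961): when n ≥ 2k, max |F| = C(n−1, k−1). The bound is attained by the star {A : i ∈ A} for any fixed i ∈ [n]. Here C(21−1, 10−1) = C(20, 9) = 167960.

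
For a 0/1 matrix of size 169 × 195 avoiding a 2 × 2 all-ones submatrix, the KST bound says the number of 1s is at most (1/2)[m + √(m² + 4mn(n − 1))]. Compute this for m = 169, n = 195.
z(169, 195; 2, 2) ≤ (1/2)[169 + √(169² + 4·169·195·194)] = (1/2)[169 + √25601641] = 2614.4032

Kővári–Sós–Turán: let r_1, ..., r_169 be the row sums and z = Σ r_i the total number of 1s. Each pair of columns can share at most one row with both entries 1 (else a 2×2 all-ones block appears), so Σ_i C(r_i, 2) ≤ C(195, 2) = 18915. By convexity Σ_i C(r_i, 2) ≥ 169·C(z/169, 2) = z(z − 169)/(2·169), giving z² − 169z − 169·195·194 ≤ 0 and hence z ≤ (1/2)[169 + √(28561 + 4·6393270)] = (1/2)[169 + √25601641] ≈ (1/2)(169 + 5059.8064) = 2614.4032.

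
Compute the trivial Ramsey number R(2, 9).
R(2, 9) = 9

R(2, k) = k for all k ≥ 2: in a 2-colouring of K_k, either some edge is red (a red K_2) or all edges are blue (a blue K_k). And K_{8} coloured all-blue has no blue K_9, so R(2, 9) > 8. Hence R(2, 9) = 9.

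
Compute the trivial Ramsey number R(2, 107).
R(2, 107) = 107

R(2, k) = k for all k ≥ 2: in a 2-colouring of K_k, either some edge is red (a red K_2) or all edges are blue (a blue K_k). And K_{106} coloured all-blue has no blue K_107, so R(2, 107) > 106. Hence R(2, 107) = 107.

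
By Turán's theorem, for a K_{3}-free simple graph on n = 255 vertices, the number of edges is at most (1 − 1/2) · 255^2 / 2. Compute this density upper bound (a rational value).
Turán density bound = (1/2) · 255^2/2 = 65025/4 ≈ 16256.25

Turán's theorem: ex(n, K_{r+1}) is achieved by the complete r-partite Turán graph T(n, r) with parts as balanced as possible, and is at most (1 − 1/r) · n^2/2. For r = 2, n = 255: the density bound is (1/2) · 65025/2 = 65025/4 ≈ 16256.25. The integer-valued extremum is e(T(255, 2)) = 16256, which is strictly less than the density bound 65025/4 since 2 ∤ 255 (the parts of T(255, 2) cannot all be equal).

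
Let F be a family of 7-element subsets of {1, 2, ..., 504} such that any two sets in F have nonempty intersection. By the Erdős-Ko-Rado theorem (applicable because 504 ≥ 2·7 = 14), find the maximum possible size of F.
max |F| = C(503, 6) = 21831160591675

The Erdős-Ko-Rado theorem states: for n ≥ 2k, an intersecting family of k-subsets of an n-element set has size at most C(n − 1, k − 1), with equality for 'star' families {A ⊆ [n] : |A| = k, i ∈ A} (fix an element i). For n = 504, k = 7: C(503, 6) = 21831160591675.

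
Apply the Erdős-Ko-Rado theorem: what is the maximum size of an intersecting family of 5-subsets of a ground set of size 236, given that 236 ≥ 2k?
max |F| = C(235, 4) = 123855810

Erdős-Ko-Rado (1961): when n ≥ 2k, max |F| = C(n−1, k−1). The bound is attained by the star {A : i ∈ A} for any fixed i ∈ [n]. Here C(236−1, 5−1) = C(235, 4) = 123855810.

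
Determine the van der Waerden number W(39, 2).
W(39, 2) = 39 + 1 = 40

A 2-term AP is any pair of integers, so a monochromatic 2-AP exists iff some colour is used at least twice. With 39 colours, the colouring i ↦ i on {1, ..., 39} uses each colour once, avoiding any monochromatic pair, so W(39, 2) > 39. For {1, ..., 40}, pigeonhole forces two integers of the same colour, which form a monochromatic 2-AP. Hence W(39, 2) = 40.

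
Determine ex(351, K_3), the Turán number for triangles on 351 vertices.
ex(351, K_3) = ⌊351^2/4⌋ = 30800

Mantel (1907): a triangle-free graph on n vertices has at most ⌊n^2/4⌋ edges, with equality for the complete bipartite graph K_{⌊n/2⌋, ⌈n/2⌉}. For n = 351: ⌊351^2/4⌋ = ⌊123201/4⌋ = 30800. The extremal graph is K_{175, 176}, which has 175·176 = 30800 edges.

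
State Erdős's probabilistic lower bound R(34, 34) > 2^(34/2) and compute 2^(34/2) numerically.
2^(34/2) = 131072; so R(34, 34) > 131072

Colour each edge of K_n uniformly at random with red/blue. The expected number of monochromatic K_34 is C(n, 34) · 2 · 2^(−C(34,2)). If C(n, 34) · 2^(1 − C(34,2)) < 1, then with positive probability no monochromatic K_34 exists, so R(34, 34) > n. The standard estimate C(n, 34) ≤ n^34/34! shows this inequality holds whenever n ≤ 2^(34/2) (since 34! · 2^(C(34,2) − 1) > 2^(34^2/2) ≥ n^34). Hence R(34, 34) > 2^(34/2) = 131072.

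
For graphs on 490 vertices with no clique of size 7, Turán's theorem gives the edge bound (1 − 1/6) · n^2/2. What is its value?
Turán density bound = (5/6) · 490^2/2 = 300125/3 ≈ 100041.6667

Turán's theorem: ex(n, K_{r+1}) is achieved by the complete r-partite Turán graph T(n, r) with parts as balanced as possible, and is at most (1 − 1/r) · n^2/2. For r = 6, n = 490: the density bound is (5/6) · 240100/2 = 300125/3 ≈ 100041.6667. The integer-valued extremum is e(T(490, 6)) = 100041, which is strictly less than the density bound 300125/3 since 6 ∤ 490 (the parts of T(490, 6) cannot all be equal).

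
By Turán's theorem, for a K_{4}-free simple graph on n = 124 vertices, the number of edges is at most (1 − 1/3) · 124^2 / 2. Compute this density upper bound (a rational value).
Turán density bound = (2/3) · 124^2/2 = 15376/3 ≈ 5125.3333

Turán's theorem: ex(n, K_{r+1}) is achieved by the complete r-partite Turán graph T(n, r) with parts as balanced as possible, and is at most (1 − 1/r) · n^2/2. For r = 3, n = 124: the density bound is (2/3) · 15376/2 = 15376/3 ≈ 5125.3333. The integer-valued extremum is e(T(124, 3)) = 5125, which is strictly less than the density bound 15376/3 since 3 ∤ 124 (the parts of T(124, 3) cannot all be equal).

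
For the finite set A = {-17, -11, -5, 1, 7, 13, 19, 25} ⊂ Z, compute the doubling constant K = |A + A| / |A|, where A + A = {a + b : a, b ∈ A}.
K = |A + A| / |A| = 15/8

Enumerate A + A = {a + b : a, b ∈ A}. With |A| = 8, there are |A|^2 = 64 ordered sum pairs; collecting distinct values, A + A = {-34, -28, -22, -16, -10, -4, 2, 8, 14, 20, 26, 32, 38, 44, 50}, so |A + A| = 15. Thus K = 15/8. Here |A + A| = 2|A| − 1 = 15, the minimum possible — so K = 15/8 is minimal, which holds iff A is an arithmetic progression.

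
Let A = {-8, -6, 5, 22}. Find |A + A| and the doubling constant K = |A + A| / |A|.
K = |A + A| / |A| = 10/4 = 5/2

Enumerate A + A = {a + b : a, b ∈ A}. With |A| = 4, there are |A|^2 = 16 ordered sum pairs; collecting distinct values, A + A = {-16, -14, -12, -3, -1, 10, 14, 16, 27, 44}, so |A + A| = 10. Thus K = 10/4 = 5/2. For comparison, the minimum possible |A + A| over all 4-element sets is 2·4 − 1 = 7 (so min K = 7/4), attained only by arithmetic progressions.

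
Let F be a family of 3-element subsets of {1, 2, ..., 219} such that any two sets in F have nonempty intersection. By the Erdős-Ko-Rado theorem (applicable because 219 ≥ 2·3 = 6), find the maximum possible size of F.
max |F| = C(218, 2) = 23653

The Erdős-Ko-Rado theorem states: for n ≥ 2k, an intersecting family of k-subsets of an n-element set has size at most C(n − 1, k − 1), with equality for 'star' families {A ⊆ [n] : |A| = k, i ∈ A} (fix an element i). For n = 219, k = 3: C(218, 2) = 23653.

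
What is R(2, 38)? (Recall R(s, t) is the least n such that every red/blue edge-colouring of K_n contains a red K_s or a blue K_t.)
R(2, 38) = 38

R(2, k) = k for all k ≥ 2: in a 2-colouring of K_k, either some edge is red (a red K_2) or all edges are blue (a blue K_k). And K_{37} coloured all-blue has no blue K_38, so R(2, 38) > 37. Hence R(2, 38) = 38.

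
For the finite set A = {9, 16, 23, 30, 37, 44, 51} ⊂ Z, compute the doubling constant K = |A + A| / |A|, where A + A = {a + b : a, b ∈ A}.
K = |A + A| / |A| = 13/7

Enumerate A + A = {a + b : a, b ∈ A}. With |A| = 7, there are |A|^2 = 49 ordered sum pairs; collecting distinct values, A + A = {18, 25, 32, 39, 46, 53, 60, 67, 74, 81, 88, 95, 102}, so |A + A| = 13. Thus K = 13/7. Here |A + A| = 2|A| − 1 = 13, the minimum possible — so K = 13/7 is minimal, which holds iff A is an arithmetic progression.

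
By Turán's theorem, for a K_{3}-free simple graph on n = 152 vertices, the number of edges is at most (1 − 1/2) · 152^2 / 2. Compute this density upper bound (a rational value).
Turán density bound = (1/2) · 152^2/2 = 5776

Turán's theorem: ex(n, K_{r+1}) is achieved by the complete r-partite Turán graph T(n, r) with parts as balanced as possible, and is at most (1 − 1/r) · n^2/2. For r = 2, n = 152: the density bound is (1/2) · 23104/2 = 5776. Since 2 ∣ 152, the Turán graph T(152, 2) has parts of equal size 76, and its edge count e(T(152, 2)) = 5776 attains the density bound exactly.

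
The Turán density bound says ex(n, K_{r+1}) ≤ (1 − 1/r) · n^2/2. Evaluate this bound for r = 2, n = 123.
Turán density bound = (1/2) · 123^2/2 = 15129/4 ≈ 3782.25

Turán's theorem: ex(n, K_{r+1}) is achieved by the complete r-partite Turán graph T(n, r) with parts as balanced as possible, and is at most (1 − 1/r) · n^2/2. For r = 2, n = 123: the density bound is (1/2) · 15129/2 = 15129/4 ≈ 3782.25. The integer-valued extremum is e(T(123, 2)) = 3782, which is strictly less than the density bound 15129/4 since 2 ∤ 123 (the parts of T(123, 2) cannot all be equal).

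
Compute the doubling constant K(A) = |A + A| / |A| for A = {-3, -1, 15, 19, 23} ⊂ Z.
K = |A + A| / |A| = 14/5

Enumerate A + A = {a + b : a, b ∈ A}. With |A| = 5, there are |A|^2 = 25 ordered sum pairs; collecting distinct values, A + A = {-6, -4, -2, 12, 14, 16, 18, 20, 22, 30, 34, 38, 42, 46}, so |A + A| = 14. Thus K = 14/5. For comparison, the minimum possible |A + A| over all 5-element sets is 2·5 − 1 = 9 (so min K = 9/5), attained only by arithmetic progressions.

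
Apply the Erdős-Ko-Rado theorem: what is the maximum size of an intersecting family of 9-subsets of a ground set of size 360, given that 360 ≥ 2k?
max |F| = C(359, 8) = 6325926619596364

Erdős-Ko-Rado (1961): when n ≥ 2k, max |F| = C(n−1, k−1). The bound is attained by the star {A : i ∈ A} for any fixed i ∈ [n]. Here C(360−1, 9−1) = C(359, 8) = 6325926619596364.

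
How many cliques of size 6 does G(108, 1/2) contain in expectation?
E[# K_6] = C(108, 6) · (1/2)^C(6, 2) = 1913554188 / 2^15 = 478388547/8192 ≈ 58397.039429

For each 6-subset S of vertices (there are C(108, 6) = 1913554188 such S), let X_S = 1 if S induces a K_6 (all C(6, 2) = 15 edges present). Then P(X_S = 1) = (1/2)^15 = 1/32768. By linearity of expectation, E[# K_6] = C(108, 6) · (1/2)^15 = 1913554188 / 32768 = 478388547/8192 ≈ 58397.039429.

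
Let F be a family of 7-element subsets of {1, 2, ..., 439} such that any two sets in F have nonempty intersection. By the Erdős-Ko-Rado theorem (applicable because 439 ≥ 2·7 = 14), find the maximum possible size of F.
max |F| = C(438, 6) = 9474939010621

Erdős-Ko-Rado (1961): when n ≥ 2k, max |F| = C(n−1, k−1). The bound is attained by the star {A : i ∈ A} for any fixed i ∈ [n]. Here C(439−1, 7−1) = C(438, 6) = 9474939010621.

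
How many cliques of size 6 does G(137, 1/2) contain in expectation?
E[# K_6] = C(137, 6) · (1/2)^C(6, 2) = 8218472724 / 2^15 = 2054618181/8192 ≈ 250807.883423

For each 6-subset S of vertices (there are C(137, 6) = 8218472724 such S), let X_S = 1 if S induces a K_6 (all C(6, 2) = 15 edges present). Then P(X_S = 1) = (1/2)^15 = 1/32768. By linearity of expectation, E[# K_6] = C(137, 6) · (1/2)^15 = 8218472724 / 32768 = 2054618181/8192 ≈ 250807.883423.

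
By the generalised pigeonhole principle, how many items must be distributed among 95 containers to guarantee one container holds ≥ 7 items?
n = (7 − 1)·95 + 1 = 571

By the generalised pigeonhole principle, to guarantee some box contains ≥ r objects we need more than (r − 1) · k objects total. Threshold: n = (r − 1) · k + 1. With r = 7 and k = 95: n = 6 · 95 + 1 = 570 + 1 = 571. For n = 570 = 6 · 95, we can put exactly 6 objects in every box, avoiding 7 in any single one — so 571 is tight.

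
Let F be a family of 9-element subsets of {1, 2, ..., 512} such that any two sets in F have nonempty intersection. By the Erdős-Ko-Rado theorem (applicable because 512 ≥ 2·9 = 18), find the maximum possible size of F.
max |F| = C(511, 8) = 109127055766393665

Erdős-Ko-Rado (1961): when n ≥ 2k, max |F| = C(n−1, k−1). The bound is attained by the star {A : i ∈ A} for any fixed i ∈ [n]. Here C(512−1, 9−1) = C(511, 8) = 109127055766393665.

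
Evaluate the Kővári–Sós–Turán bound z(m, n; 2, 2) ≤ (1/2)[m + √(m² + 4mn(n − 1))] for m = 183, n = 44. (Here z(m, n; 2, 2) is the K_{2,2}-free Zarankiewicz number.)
z(183, 44; 2, 2) ≤ (1/2)[183 + √(183² + 4·183·44·43)] = (1/2)[183 + √1418433] = 686.9899

Kővári–Sós–Turán: let r_1, ..., r_183 be the row sums and z = Σ r_i the total number of 1s. Each pair of columns can share at most one row with both entries 1 (else a 2×2 all-ones block appears), so Σ_i C(r_i, 2) ≤ C(44, 2) = 946. By convexity Σ_i C(r_i, 2) ≥ 183·C(z/183, 2) = z(z − 183)/(2·183), giving z² − 183z − 183·44·43 ≤ 0 and hence z ≤ (1/2)[183 + √(33489 + 4·346236)] = (1/2)[183 + √1418433] ≈ (1/2)(183 + 1190.9798) = 686.9899.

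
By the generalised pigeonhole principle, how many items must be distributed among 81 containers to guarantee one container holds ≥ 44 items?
n = (44 − 1)·81 + 1 = 3484

By the generalised pigeonhole principle, to guarantee some box contains ≥ r objects we need more than (r − 1) · k objects total. Threshold: n = (r − 1) · k + 1. With r = 44 and k = 81: n = 43 · 81 + 1 = 3483 + 1 = 3484. For n = 3483 = 43 · 81, we can put exactly 43 objects in every box, avoiding 44 in any single one — so 3484 is tight.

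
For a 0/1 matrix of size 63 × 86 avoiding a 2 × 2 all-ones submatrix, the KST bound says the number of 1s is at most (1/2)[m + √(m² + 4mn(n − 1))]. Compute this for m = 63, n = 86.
z(63, 86; 2, 2) ≤ (1/2)[63 + √(63² + 4·63·86·85)] = (1/2)[63 + √1846089] = 710.8543

Kővári–Sós–Turán: let r_1, ..., r_63 be the row sums and z = Σ r_i the total number of 1s. Each pair of columns can share at most one row with both entries 1 (else a 2×2 all-ones block appears), so Σ_i C(r_i, 2) ≤ C(86, 2) = 3655. By convexity Σ_i C(r_i, 2) ≥ 63·C(z/63, 2) = z(z − 63)/(2·63), giving z² − 63z − 63·86·85 ≤ 0 and hence z ≤ (1/2)[63 + √(3969 + 4·460530)] = (1/2)[63 + √1846089] ≈ (1/2)(63 + 1358.7086) = 710.8543.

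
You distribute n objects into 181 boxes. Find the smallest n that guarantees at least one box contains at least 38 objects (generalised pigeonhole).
n = (38 − 1)·181 + 1 = 6698

By the generalised pigeonhole principle, to guarantee some box contains ≥ r objects we need more than (r − 1) · k objects total. Threshold: n = (r − 1) · k + 1. With r = 38 and k = 181: n = 37 · 181 + 1 = 6697 + 1 = 6698. For n = 6697 = 37 · 181, we can put exactly 37 objects in every box, avoiding 38 in any single one — so 6698 is tight.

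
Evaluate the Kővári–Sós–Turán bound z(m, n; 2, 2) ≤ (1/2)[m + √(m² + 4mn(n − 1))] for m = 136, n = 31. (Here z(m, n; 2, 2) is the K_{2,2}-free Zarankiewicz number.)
z(136, 31; 2, 2) ≤ (1/2)[136 + √(136² + 4·136·31·30)] = (1/2)[136 + √524416] = 430.0829

Kővári–Sós–Turán: let r_1, ..., r_136 be the row sums and z = Σ r_i the total number of 1s. Each pair of columns can share at most one row with both entries 1 (else a 2×2 all-ones block appears), so Σ_i C(r_i, 2) ≤ C(31, 2) = 465. By convexity Σ_i C(r_i, 2) ≥ 136·C(z/136, 2) = z(z − 136)/(2·136), giving z² − 136z − 136·31·30 ≤ 0 and hence z ≤ (1/2)[136 + √(18496 + 4·126480)] = (1/2)[136 + √524416] ≈ (1/2)(136 + 724.1657) = 430.0829.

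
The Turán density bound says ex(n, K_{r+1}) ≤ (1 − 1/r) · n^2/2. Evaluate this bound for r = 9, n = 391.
Turán density bound = (8/9) · 391^2/2 = 611524/9 ≈ 67947.1111

Turán's theorem: ex(n, K_{r+1}) is achieved by the complete r-partite Turán graph T(n, r) with parts as balanced as possible, and is at most (1 − 1/r) · n^2/2. For r = 9, n = 391: the density bound is (8/9) · 152881/2 = 611524/9 ≈ 67947.1111. The integer-valued extremum is e(T(391, 9)) = 67946, which is strictly less than the density bound 611524/9 since 9 ∤ 391 (the parts of T(391, 9) cannot all be equal).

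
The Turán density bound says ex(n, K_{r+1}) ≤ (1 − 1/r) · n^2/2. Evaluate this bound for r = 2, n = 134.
Turán density bound = (1/2) · 134^2/2 = 4489

Turán's theorem: ex(n, K_{r+1}) is achieved by the complete r-partite Turán graph T(n, r) with parts as balanced as possible, and is at most (1 − 1/r) · n^2/2. For r = 2, n = 134: the density bound is (1/2) · 17956/2 = 4489. Since 2 ∣ 134, the Turán graph T(134, 2) has parts of equal size 67, and its edge count e(T(134, 2)) = 4489 attains the density bound exactly.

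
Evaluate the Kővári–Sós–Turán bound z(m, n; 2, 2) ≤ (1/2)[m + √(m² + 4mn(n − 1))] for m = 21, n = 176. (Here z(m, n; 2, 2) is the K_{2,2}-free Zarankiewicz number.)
z(21, 176; 2, 2) ≤ (1/2)[21 + √(21² + 4·21·176·175)] = (1/2)[21 + √2587641] = 814.8073

Kővári–Sós–Turán: let r_1, ..., r_21 be the row sums and z = Σ r_i the total number of 1s. Each pair of columns can share at most one row with both entries 1 (else a 2×2 all-ones block appears), so Σ_i C(r_i, 2) ≤ C(176, 2) = 15400. By convexity Σ_i C(r_i, 2) ≥ 21·C(z/21, 2) = z(z − 21)/(2·21), giving z² − 21z − 21·176·175 ≤ 0 and hence z ≤ (1/2)[21 + √(441 + 4·646800)] = (1/2)[21 + √2587641] ≈ (1/2)(21 + 1608.6146) = 814.8073.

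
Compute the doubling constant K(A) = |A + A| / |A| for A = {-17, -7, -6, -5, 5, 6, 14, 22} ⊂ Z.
K = |A + A| / |A| = 30/8 = 15/4

Enumerate A + A = {a + b : a, b ∈ A}. With |A| = 8, there are |A|^2 = 64 ordered sum pairs; collecting distinct values, A + A = {-34, -24, -23, -22, -14, -13, -12, -11, -10, -3, -2, -1, 0, 1, 5, 7, 8, 9, 10, 11, 12, 15, 16, 17, 19, 20, 27, 28, 36, 44}, so |A + A| = 30. Thus K = 30/8 = 15/4. For comparison, the minimum possible |A + A| over all 8-element sets is 2·8 − 1 = 15 (so min K = 15/8), attained only by arithmetic progressions.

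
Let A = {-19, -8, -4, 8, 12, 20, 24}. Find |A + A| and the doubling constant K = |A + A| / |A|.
K = |A + A| / |A| = 23/7

Enumerate A + A = {a + b : a, b ∈ A}. With |A| = 7, there are |A|^2 = 49 ordered sum pairs; collecting distinct values, A + A = {-38, -27, -23, -16, -12, -11, -8, -7, 0, 1, 4, 5, 8, 12, 16, 20, 24, 28, 32, 36, 40, 44, 48}, so |A + A| = 23. Thus K = 23/7. For comparison, the minimum possible |A + A| over all 7-element sets is 2·7 − 1 = 13 (so min K = 13/7), attained only by arithmetic progressions.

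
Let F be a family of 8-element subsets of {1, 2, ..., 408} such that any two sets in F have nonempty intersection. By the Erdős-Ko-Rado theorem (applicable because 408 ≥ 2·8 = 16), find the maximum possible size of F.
max |F| = C(407, 7) = 348499184786181

The Erdős-Ko-Rado theorem states: for n ≥ 2k, an intersecting family of k-subsets of an n-element set has size at most C(n − 1, k − 1), with equality for 'star' families {A ⊆ [n] : |A| = k, i ∈ A} (fix an element i). For n = 408, k = 8: C(407, 7) = 348499184786181.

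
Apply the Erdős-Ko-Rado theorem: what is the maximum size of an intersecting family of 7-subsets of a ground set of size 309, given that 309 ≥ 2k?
max |F| = C(308, 6) = 1129000342008

The Erdős-Ko-Rado theorem states: for n ≥ 2k, an intersecting family of k-subsets of an n-element set has size at most C(n − 1, k − 1), with equality for 'star' families {A ⊆ [n] : |A| = k, i ∈ A} (fix an element i). For n = 309, k = 7: C(308, 6) = 1129000342008.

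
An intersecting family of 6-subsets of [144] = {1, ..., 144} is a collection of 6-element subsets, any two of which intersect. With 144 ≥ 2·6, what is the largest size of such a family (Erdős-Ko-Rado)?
max |F| = C(143, 5) = 464306843

Erdős-Ko-Rado (1961): when n ≥ 2k, max |F| = C(n−1, k−1). The bound is attained by the star {A : i ∈ A} for any fixed i ∈ [n]. Here C(144−1, 6−1) = C(143, 5) = 464306843.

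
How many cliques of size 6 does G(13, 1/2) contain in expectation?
E[# K_6] = C(13, 6) · (1/2)^C(6, 2) = 1716 / 2^15 = 429/8192 ≈ 0.052368

For each 6-subset S of vertices (there are C(13, 6) = 1716 such S), let X_S = 1 if S induces a K_6 (all C(6, 2) = 15 edges present). Then P(X_S = 1) = (1/2)^15 = 1/32768. By linearity of expectation, E[# K_6] = C(13, 6) · (1/2)^15 = 1716 / 32768 = 429/8192 ≈ 0.052368.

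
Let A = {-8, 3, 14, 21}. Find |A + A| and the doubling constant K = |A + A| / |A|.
K = |A + A| / |A| = 9/4

Enumerate A + A = {a + b : a, b ∈ A}. With |A| = 4, there are |A|^2 = 16 ordered sum pairs; collecting distinct values, A + A = {-16, -5, 6, 13, 17, 24, 28, 35, 42}, so |A + A| = 9. Thus K = 9/4. For comparison, the minimum possible |A + A| over all 4-element sets is 2·4 − 1 = 7 (so min K = 7/4), attained only by arithmetic progressions.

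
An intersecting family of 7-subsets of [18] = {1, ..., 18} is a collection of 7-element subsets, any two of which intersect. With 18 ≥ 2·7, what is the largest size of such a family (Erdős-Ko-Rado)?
max |F| = C(17, 6) = 12376

Erdős-Ko-Rado (1961): when n ≥ 2k, max |F| = C(n−1, k−1). The bound is attained by the star {A : i ∈ A} for any fixed i ∈ [n]. Here C(18−1, 7−1) = C(17, 6) = 12376.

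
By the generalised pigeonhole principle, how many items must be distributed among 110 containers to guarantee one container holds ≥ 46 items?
n = (46 − 1)·110 + 1 = 4951

By the generalised pigeonhole principle, to guarantee some box contains ≥ r objects we need more than (r − 1) · k objects total. Threshold: n = (r − 1) · k + 1. With r = 46 and k = 110: n = 45 · 110 + 1 = 4950 + 1 = 4951. For n = 4950 = 45 · 110, we can put exactly 45 objects in every box, avoiding 46 in any single one — so 4951 is tight.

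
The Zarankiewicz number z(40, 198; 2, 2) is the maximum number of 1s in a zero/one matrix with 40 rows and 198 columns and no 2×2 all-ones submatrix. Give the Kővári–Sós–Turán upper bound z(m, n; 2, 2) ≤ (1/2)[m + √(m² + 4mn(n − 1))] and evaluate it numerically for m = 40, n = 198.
z(40, 198; 2, 2) ≤ (1/2)[40 + √(40² + 4·40·198·197)] = (1/2)[40 + √6242560] = 1269.2558

Kővári–Sós–Turán: let r_1, ..., r_40 be the row sums and z = Σ r_i the total number of 1s. Each pair of columns can share at most one row with both entries 1 (else a 2×2 all-ones block appears), so Σ_i C(r_i, 2) ≤ C(198, 2) = 19503. By convexity Σ_i C(r_i, 2) ≥ 40·C(z/40, 2) = z(z − 40)/(2·40), giving z² − 40z − 40·198·197 ≤ 0 and hence z ≤ (1/2)[40 + √(1600 + 4·1560240)] = (1/2)[40 + √6242560] ≈ (1/2)(40 + 2498.5116) = 1269.2558.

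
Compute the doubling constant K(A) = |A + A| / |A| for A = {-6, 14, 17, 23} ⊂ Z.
K = |A + A| / |A| = 10/4 = 5/2

Enumerate A + A = {a + b : a, b ∈ A}. With |A| = 4, there are |A|^2 = 16 ordered sum pairs; collecting distinct values, A + A = {-12, 8, 11, 17, 28, 31, 34, 37, 40, 46}, so |A + A| = 10. Thus K = 10/4 = 5/2. For comparison, the minimum possible |A + A| over all 4-element sets is 2·4 − 1 = 7 (so min K = 7/4), attained only by arithmetic progressions.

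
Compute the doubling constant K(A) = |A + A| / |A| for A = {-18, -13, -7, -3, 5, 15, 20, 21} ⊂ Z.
K = |A + A| / |A| = 33/8

Enumerate A + A = {a + b : a, b ∈ A}. With |A| = 8, there are |A|^2 = 64 ordered sum pairs; collecting distinct values, A + A = {-36, -31, -26, -25, -21, -20, -16, -14, -13, -10, -8, -6, -3, -2, 2, 3, 7, 8, 10, 12, 13, 14, 17, 18, 20, 25, 26, 30, 35, 36, 40, 41, 42}, so |A + A| = 33. Thus K = 33/8. For comparison, the minimum possible |A + A| over all 8-element sets is 2·8 − 1 = 15 (so min K = 15/8), attained only by arithmetic progressions.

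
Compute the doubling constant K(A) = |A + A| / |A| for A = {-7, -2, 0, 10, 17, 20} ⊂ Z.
K = |A + A| / |A| = 19/6

Enumerate A + A = {a + b : a, b ∈ A}. With |A| = 6, there are |A|^2 = 36 ordered sum pairs; collecting distinct values, A + A = {-14, -9, -7, -4, -2, 0, 3, 8, 10, 13, 15, 17, 18, 20, 27, 30, 34, 37, 40}, so |A + A| = 19. Thus K = 19/6. For comparison, the minimum possible |A + A| over all 6-element sets is 2·6 − 1 = 11 (so min K = 11/6), attained only by arithmetic progressions.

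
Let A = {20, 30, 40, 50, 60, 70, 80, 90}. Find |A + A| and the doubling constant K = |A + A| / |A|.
K = |A + A| / |A| = 15/8

Enumerate A + A = {a + b : a, b ∈ A}. With |A| = 8, there are |A|^2 = 64 ordered sum pairs; collecting distinct values, A + A = {40, 50, 60, 70, 80, 90, 100, 110, 120, 130, 140, 150, 160, 170, 180}, so |A + A| = 15. Thus K = 15/8. Here |A + A| = 2|A| − 1 = 15, the minimum possible — so K = 15/8 is minimal, which holds iff A is an arithmetic progression.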